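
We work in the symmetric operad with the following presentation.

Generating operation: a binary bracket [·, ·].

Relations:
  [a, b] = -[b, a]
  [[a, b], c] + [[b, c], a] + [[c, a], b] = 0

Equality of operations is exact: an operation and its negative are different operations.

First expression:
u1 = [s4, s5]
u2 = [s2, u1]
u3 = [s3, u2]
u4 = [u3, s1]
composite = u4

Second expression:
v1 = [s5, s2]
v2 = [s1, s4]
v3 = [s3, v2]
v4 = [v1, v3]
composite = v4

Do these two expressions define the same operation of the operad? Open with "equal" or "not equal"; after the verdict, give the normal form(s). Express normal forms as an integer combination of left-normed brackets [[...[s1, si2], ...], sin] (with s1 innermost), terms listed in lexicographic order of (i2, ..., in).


Reducing the first expression gives [[[[s1, s2], s4], s5], s3] - [[[[s1, s2], s5], s4], s3] - [[[[s1, s3], s2], s4], s5] + [[[[s1, s3], s2], s5], s4] + [[[[s1, s3], s4], s5], s2] - [[[[s1, s3], s5], s4], s2] - [[[[s1, s4], s5], s2], s3] + [[[[s1, s5], s4], s2], s3]
Reducing the second expression gives -[[[[s1, s4], s3], s2], s5] + [[[[s1, s4], s3], s5], s2]
Distinct normal forms: not equal.

not equal; the first gives [[[[s1, s2], s4], s5], s3] - [[[[s1, s2], s5], s4], s3] - [[[[s1, s3], s2], s4], s5] + [[[[s1, s3], s2], s5], s4] + [[[[s1, s3], s4], s5], s2] - [[[[s1, s3], s5], s4], s2] - [[[[s1, s4], s5], s2], s3] + [[[[s1, s5], s4], s2], s3] and the second -[[[[s1, s4], s3], s2], s5] + [[[[s1, s4], s3], s5], s2]


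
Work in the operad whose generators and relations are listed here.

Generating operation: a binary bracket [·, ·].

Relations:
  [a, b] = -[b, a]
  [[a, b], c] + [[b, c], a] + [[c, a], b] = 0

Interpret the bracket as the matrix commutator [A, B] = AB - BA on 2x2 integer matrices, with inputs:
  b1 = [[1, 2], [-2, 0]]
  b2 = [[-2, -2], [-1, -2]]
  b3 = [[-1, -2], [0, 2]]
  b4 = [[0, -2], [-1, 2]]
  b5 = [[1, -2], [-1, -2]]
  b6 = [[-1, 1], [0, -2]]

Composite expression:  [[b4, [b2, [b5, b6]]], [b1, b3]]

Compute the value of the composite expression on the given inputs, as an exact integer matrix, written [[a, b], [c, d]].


[b5, b6] = [[1, 5], [-1, -1]]
[b2, [b5, b6]] = [[7, 4], [-2, -7]]
[b4, [b2, [b5, b6]]] = [[8, 20], [-18, -8]]
[b1, b3] = [[-4, 4], [6, 4]]
[[b4, [b2, [b5, b6]]], [b1, b3]] = [[192, 224], [48, -192]]

[[192, 224], [48, -192]]


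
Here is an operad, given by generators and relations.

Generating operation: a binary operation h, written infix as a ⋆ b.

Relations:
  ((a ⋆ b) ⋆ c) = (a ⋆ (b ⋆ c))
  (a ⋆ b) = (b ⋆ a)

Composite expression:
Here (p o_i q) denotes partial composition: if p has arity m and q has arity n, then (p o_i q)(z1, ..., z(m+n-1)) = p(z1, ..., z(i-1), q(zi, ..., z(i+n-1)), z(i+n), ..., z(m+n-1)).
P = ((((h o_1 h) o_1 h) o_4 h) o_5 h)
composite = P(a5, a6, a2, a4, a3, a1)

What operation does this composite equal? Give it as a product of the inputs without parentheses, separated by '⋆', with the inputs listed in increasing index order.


a1 ⋆ a2 ⋆ a3 ⋆ a4 ⋆ a5 ⋆ a6


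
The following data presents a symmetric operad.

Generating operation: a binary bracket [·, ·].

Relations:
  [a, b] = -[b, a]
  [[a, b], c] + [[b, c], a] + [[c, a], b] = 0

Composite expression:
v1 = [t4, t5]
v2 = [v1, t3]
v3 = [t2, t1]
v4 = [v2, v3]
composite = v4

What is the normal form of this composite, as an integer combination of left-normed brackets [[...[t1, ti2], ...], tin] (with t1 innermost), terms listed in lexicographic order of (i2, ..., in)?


A multilinear Lie element is pinned by t1-initial words (t1 innermost).
Composite bracket: [[[t4, t5], t3], [t2, t1]]
Under [a, b] = ab - ba we get 16 signed associative words (2^4 = 16).
The t1-initial words carry the normal form:
  from t1t2t3t4t5, sign -1: term -[[[[t1, t2], t3], t4], t5]
  from t1t2t3t5t4, sign +1: term +[[[[t1, t2], t3], t5], t4]
  from t1t2t4t5t3, sign +1: term +[[[[t1, t2], t4], t5], t3]
  from t1t2t5t4t3, sign -1: term -[[[[t1, t2], t5], t4], t3]

-[[[[t1, t2], t3], t4], t5] + [[[[t1, t2], t3], t5], t4] + [[[[t1, t2], t4], t5], t3] - [[[[t1, t2], t5], t4], t3]


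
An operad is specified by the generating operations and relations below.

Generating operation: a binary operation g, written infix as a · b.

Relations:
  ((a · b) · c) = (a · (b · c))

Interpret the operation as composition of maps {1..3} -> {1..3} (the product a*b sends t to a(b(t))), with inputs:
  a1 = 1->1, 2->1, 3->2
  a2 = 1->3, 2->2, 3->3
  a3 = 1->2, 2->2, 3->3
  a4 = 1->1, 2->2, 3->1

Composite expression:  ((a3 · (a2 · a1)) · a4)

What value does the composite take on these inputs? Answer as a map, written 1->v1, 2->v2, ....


(a2 · a1) = 1->3, 2->3, 3->2
(a3 · (a2 · a1)) = 1->3, 2->3, 3->2
((a3 · (a2 · a1)) · a4) = 1->3, 2->3, 3->3

1->3, 2->3, 3->3


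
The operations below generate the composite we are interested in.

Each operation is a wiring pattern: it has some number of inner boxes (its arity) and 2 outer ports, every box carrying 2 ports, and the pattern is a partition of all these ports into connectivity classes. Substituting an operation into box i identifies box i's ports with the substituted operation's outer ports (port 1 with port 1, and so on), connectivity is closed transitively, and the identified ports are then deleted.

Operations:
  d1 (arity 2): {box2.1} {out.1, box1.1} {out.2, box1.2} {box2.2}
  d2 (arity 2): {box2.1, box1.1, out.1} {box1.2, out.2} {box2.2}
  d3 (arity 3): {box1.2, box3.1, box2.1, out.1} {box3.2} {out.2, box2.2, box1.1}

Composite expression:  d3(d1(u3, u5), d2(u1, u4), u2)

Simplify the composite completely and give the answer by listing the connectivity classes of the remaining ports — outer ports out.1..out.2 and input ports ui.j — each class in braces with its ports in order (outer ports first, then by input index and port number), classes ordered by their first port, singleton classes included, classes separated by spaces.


{out.1, u1.1, u2.1, u3.2, u4.1} {out.2, u1.2, u3.1} {u2.2} {u4.2} {u5.1} {u5.2}

Reachability decides: close wires over d3-identified ports.
d1 over (u3, u5) gives {out.1, u3.1} {out.2, u3.2} {u5.1} {u5.2}, out.j being that stage's outer ports
d2 over (u1, u4) gives {out.1, u1.1, u4.1} {out.2, u1.2} {u4.2}, out.j being that stage's outer ports
d3 over (u3, u5, u1, u4, u2) gives {out.1, u1.1, u2.1, u3.2, u4.1} {out.2, u1.2, u3.1} {u2.2} {u4.2} {u5.1} {u5.2}, out.j being that stage's outer ports


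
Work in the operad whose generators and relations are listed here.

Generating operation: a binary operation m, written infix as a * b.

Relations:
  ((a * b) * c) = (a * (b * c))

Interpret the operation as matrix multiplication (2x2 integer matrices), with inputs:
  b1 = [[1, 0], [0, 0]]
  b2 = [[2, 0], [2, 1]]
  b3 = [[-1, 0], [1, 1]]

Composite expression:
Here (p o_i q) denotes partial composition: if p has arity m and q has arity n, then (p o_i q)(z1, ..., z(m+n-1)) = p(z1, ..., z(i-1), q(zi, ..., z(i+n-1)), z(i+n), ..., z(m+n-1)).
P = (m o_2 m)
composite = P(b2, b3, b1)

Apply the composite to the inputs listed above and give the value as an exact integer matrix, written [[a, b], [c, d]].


(b3 * b1) = [[-1, 0], [1, 0]]
(b2 * (b3 * b1)) = [[-2, 0], [-1, 0]]

[[-2, 0], [-1, 0]]


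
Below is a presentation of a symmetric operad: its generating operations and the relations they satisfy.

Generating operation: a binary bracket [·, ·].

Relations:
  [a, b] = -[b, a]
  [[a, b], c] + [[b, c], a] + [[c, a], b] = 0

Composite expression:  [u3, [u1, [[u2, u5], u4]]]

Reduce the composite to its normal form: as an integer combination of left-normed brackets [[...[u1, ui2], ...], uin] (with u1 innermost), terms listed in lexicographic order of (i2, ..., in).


-[[[[u1, u2], u5], u4], u3] + [[[[u1, u4], u2], u5], u3] - [[[[u1, u4], u5], u2], u3] + [[[[u1, u5], u2], u4], u3]

Antisymmetry and Jacobi reduce to u1-anchored left-normed brackets.
Composite bracket: [u3, [u1, [[u2, u5], u4]]]
Each bracket splits as ab - ba, giving 16 signed words (2^4 = 16).
Only words starting with u1 matter:
  u1u2u5u4u3 appears with sign -1, giving the term -[[[[u1, u2], u5], u4], u3]
  u1u4u2u5u3 appears with sign +1, giving the term +[[[[u1, u4], u2], u5], u3]
  u1u4u5u2u3 appears with sign -1, giving the term -[[[[u1, u4], u5], u2], u3]
  u1u5u2u4u3 appears with sign +1, giving the term +[[[[u1, u5], u2], u4], u3]


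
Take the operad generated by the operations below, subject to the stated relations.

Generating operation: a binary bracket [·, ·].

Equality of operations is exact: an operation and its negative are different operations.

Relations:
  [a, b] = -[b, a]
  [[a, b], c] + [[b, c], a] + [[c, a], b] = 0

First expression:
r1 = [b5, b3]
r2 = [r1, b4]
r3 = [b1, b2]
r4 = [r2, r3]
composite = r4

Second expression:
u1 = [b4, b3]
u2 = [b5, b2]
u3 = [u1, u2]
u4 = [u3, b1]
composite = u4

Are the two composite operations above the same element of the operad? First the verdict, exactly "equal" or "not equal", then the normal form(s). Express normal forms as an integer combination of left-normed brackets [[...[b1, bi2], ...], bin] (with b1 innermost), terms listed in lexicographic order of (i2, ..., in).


not equal — first [[[[b1, b2], b3], b5], b4] - [[[[b1, b2], b4], b3], b5] + [[[[b1, b2], b4], b5], b3] - [[[[b1, b2], b5], b3], b4], second [[[[b1, b2], b5], b3], b4] - [[[[b1, b2], b5], b4], b3] - [[[[b1, b3], b4], b2], b5] + [[[[b1, b3], b4], b5], b2] + [[[[b1, b4], b3], b2], b5] - [[[[b1, b4], b3], b5], b2] - [[[[b1, b5], b2], b3], b4] + [[[[b1, b5], b2], b4], b3]

In normal form, the first expression is [[[[b1, b2], b3], b5], b4] - [[[[b1, b2], b4], b3], b5] + [[[[b1, b2], b4], b5], b3] - [[[[b1, b2], b5], b3], b4]
In normal form, the second expression is [[[[b1, b2], b5], b3], b4] - [[[[b1, b2], b5], b4], b3] - [[[[b1, b3], b4], b2], b5] + [[[[b1, b3], b4], b5], b2] + [[[[b1, b4], b3], b2], b5] - [[[[b1, b4], b3], b5], b2] - [[[[b1, b5], b2], b3], b4] + [[[[b1, b5], b2], b4], b3]
Distinct normal forms: not equal.


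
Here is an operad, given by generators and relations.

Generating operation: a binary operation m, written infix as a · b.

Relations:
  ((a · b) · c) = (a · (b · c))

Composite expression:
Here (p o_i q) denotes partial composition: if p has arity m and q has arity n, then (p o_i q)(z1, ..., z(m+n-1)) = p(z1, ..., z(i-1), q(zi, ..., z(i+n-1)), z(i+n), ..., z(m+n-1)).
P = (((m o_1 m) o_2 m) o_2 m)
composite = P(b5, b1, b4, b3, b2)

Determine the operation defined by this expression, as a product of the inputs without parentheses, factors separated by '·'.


b5 · b1 · b4 · b3 · b2

Under associativity of m, the answer is the b's in reading order.
(b1 · b4) spells out as b1 · b4
((b1 · b4) · b3) spells out as b1 · b4 · b3
(b5 · ((b1 · b4) · b3)) spells out as b5 · b1 · b4 · b3
((b5 · ((b1 · b4) · b3)) · b2) spells out as b5 · b1 · b4 · b3 · b2


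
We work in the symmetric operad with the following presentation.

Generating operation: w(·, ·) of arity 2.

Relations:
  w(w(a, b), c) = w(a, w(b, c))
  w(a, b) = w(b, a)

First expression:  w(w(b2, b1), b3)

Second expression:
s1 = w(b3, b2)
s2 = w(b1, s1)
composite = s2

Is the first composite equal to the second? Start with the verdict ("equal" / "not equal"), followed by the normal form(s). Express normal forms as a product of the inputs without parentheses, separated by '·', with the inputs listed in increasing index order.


equal; the common form is b1 · b2 · b3


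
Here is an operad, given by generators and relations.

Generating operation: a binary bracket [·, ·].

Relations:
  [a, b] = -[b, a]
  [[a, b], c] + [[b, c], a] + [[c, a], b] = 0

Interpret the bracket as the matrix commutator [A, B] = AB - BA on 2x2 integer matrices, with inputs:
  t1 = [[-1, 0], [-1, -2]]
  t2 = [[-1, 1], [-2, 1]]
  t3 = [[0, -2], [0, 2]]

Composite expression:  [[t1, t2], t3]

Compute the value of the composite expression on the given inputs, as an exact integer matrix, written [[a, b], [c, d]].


[t1, t2] = [[1, 1], [4, -1]]
[[t1, t2], t3] = [[8, -2], [-8, -8]]

[[8, -2], [-8, -8]]


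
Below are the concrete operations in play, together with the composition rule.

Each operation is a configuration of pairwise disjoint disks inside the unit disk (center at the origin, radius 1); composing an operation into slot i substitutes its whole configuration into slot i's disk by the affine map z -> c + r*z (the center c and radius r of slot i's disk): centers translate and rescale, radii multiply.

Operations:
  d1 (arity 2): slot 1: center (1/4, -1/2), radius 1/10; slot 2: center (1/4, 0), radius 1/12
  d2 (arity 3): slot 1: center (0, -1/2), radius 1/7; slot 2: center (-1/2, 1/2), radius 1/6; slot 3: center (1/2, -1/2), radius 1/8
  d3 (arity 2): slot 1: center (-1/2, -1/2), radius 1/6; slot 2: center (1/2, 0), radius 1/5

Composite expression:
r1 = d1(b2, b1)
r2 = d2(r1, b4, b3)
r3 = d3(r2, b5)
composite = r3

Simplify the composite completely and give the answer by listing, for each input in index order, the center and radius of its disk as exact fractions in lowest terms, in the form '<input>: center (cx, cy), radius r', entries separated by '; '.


b1: center (-83/168, -7/12), radius 1/504; b2: center (-83/168, -25/42), radius 1/420; b3: center (-5/12, -7/12), radius 1/48; b4: center (-7/12, -5/12), radius 1/36; b5: center (1/2, 0), radius 1/5

Below d3, radii multiply path by path; the b-disk centers shift.
tracing b2 down its 3-map path: center (-83/168, -25/42), radius 1/420
tracing b1 down its 3-map path: center (-83/168, -7/12), radius 1/504
tracing b4 down its 2-map path: center (-7/12, -5/12), radius 1/36
tracing b3 down its 2-map path: center (-5/12, -7/12), radius 1/48
tracing b5 down its 1-map path: center (1/2, 0), radius 1/5


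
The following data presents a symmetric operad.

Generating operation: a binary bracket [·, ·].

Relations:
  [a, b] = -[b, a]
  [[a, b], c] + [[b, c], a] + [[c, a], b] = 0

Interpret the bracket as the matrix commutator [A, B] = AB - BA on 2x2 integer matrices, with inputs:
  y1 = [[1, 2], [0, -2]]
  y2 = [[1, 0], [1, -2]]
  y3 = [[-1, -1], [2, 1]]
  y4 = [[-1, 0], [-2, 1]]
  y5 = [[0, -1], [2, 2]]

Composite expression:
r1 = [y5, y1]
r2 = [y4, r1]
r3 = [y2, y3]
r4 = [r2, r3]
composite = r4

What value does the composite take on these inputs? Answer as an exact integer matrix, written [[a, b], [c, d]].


[[68, 8], [24, -68]]

[y5, y1] = [[-4, -1], [6, 4]]
[y4, [y5, y1]] = [[-2, 2], [28, 2]]
[y2, y3] = [[1, -3], [-8, -1]]
[[y4, [y5, y1]], [y2, y3]] = [[68, 8], [24, -68]]


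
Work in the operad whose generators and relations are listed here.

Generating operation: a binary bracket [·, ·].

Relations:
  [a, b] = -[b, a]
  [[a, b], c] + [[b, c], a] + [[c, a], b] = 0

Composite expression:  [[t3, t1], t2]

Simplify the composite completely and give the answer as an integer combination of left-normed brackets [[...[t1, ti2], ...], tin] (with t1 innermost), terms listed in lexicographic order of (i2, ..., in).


-[[t1, t3], t2]

In the tensor algebra, words opening t1 carry the t1-anchored form.
Composite bracket: [[t3, t1], t2]
The bracket unfolds into 4 signed words via [a, b] = ab - ba (2^2 = 4).
Collect the words opening with t1:
  t1t3t2 (sign -1) contributes -[[t1, t3], t2]


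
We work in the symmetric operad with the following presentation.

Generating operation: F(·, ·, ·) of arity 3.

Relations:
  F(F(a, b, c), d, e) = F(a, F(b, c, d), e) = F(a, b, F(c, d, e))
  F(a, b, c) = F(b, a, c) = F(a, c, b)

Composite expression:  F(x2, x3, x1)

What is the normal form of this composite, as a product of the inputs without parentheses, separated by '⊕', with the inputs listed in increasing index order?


x1 ⊕ x2 ⊕ x3

Shape and order are irrelevant to F; the x-input set decides.
F(x2, x3, x1) reduces to x2 ⊕ x3 ⊕ x1
the factors in increasing index order: x1 ⊕ x2 ⊕ x3


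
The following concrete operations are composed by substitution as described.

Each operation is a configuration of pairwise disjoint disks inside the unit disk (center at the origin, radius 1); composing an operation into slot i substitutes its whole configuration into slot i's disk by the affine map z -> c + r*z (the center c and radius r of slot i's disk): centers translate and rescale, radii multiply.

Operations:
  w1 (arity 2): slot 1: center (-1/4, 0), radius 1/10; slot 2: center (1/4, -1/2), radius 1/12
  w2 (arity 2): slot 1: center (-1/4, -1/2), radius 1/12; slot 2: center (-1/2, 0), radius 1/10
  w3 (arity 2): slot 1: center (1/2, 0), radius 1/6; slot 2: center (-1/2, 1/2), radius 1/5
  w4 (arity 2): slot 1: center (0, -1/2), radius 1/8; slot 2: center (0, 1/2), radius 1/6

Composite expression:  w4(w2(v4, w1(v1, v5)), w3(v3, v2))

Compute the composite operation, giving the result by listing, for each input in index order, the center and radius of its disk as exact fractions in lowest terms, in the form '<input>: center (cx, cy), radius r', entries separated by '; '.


v1: center (-21/320, -1/2), radius 1/800; v2: center (-1/12, 7/12), radius 1/30; v3: center (1/12, 1/2), radius 1/36; v4: center (-1/32, -9/16), radius 1/96; v5: center (-19/320, -81/160), radius 1/960

Only the slot chain above each v matters under w4; compose those maps.
v4: after 2 affine steps, its disk has center (-1/32, -9/16), radius 1/96
v1: after 3 affine steps, its disk has center (-21/320, -1/2), radius 1/800
v5: after 3 affine steps, its disk has center (-19/320, -81/160), radius 1/960
v3: after 2 affine steps, its disk has center (1/12, 1/2), radius 1/36
v2: after 2 affine steps, its disk has center (-1/12, 7/12), radius 1/30


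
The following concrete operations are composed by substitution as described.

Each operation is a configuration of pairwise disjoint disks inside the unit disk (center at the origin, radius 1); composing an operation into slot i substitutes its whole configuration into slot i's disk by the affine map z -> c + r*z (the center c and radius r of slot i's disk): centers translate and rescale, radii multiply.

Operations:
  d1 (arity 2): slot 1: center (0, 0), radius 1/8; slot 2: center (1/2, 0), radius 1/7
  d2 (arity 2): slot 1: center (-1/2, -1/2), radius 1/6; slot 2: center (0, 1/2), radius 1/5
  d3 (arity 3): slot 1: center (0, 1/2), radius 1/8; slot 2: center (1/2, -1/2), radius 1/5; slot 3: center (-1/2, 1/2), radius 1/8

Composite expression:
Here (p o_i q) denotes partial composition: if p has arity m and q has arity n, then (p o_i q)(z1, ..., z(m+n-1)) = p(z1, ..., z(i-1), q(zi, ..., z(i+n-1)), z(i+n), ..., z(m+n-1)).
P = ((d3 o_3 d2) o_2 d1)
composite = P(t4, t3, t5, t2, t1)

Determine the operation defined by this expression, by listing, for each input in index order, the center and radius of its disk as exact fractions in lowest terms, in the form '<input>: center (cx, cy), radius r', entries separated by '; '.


t1: center (-1/2, 9/16), radius 1/40; t2: center (-9/16, 7/16), radius 1/48; t3: center (1/2, -1/2), radius 1/40; t4: center (0, 1/2), radius 1/8; t5: center (3/5, -1/2), radius 1/35


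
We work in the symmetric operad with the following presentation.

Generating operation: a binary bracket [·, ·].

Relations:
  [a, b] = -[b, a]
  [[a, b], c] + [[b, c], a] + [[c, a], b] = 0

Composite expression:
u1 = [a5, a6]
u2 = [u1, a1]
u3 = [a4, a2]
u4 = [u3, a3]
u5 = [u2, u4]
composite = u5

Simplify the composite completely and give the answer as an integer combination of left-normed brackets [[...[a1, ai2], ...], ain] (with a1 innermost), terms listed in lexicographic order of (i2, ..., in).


[[[[[a1, a5], a6], a2], a4], a3] - [[[[[a1, a5], a6], a3], a2], a4] + [[[[[a1, a5], a6], a3], a4], a2] - [[[[[a1, a5], a6], a4], a2], a3] - [[[[[a1, a6], a5], a2], a4], a3] + [[[[[a1, a6], a5], a3], a2], a4] - [[[[[a1, a6], a5], a3], a4], a2] + [[[[[a1, a6], a5], a4], a2], a3]


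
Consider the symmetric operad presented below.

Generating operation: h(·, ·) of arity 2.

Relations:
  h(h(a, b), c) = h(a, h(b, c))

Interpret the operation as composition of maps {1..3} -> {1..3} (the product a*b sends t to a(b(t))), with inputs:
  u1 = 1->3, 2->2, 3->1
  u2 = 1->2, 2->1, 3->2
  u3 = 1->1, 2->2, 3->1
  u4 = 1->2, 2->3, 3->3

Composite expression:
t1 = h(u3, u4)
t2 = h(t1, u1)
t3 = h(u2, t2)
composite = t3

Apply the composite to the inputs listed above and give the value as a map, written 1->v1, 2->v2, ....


1->2, 2->2, 3->1

h(u3, u4) = 1->2, 2->1, 3->1
h(h(u3, u4), u1) = 1->1, 2->1, 3->2
h(u2, h(h(u3, u4), u1)) = 1->2, 2->2, 3->1


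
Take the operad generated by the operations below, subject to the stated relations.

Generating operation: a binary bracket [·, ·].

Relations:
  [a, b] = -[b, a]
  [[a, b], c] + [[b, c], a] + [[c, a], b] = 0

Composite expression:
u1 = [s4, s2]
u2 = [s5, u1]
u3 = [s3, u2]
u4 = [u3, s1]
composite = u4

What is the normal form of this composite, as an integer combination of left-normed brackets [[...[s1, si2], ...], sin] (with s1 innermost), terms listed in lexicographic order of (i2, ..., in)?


[[[[s1, s2], s4], s5], s3] - [[[[s1, s3], s2], s4], s5] + [[[[s1, s3], s4], s2], s5] + [[[[s1, s3], s5], s2], s4] - [[[[s1, s3], s5], s4], s2] - [[[[s1, s4], s2], s5], s3] - [[[[s1, s5], s2], s4], s3] + [[[[s1, s5], s4], s2], s3]


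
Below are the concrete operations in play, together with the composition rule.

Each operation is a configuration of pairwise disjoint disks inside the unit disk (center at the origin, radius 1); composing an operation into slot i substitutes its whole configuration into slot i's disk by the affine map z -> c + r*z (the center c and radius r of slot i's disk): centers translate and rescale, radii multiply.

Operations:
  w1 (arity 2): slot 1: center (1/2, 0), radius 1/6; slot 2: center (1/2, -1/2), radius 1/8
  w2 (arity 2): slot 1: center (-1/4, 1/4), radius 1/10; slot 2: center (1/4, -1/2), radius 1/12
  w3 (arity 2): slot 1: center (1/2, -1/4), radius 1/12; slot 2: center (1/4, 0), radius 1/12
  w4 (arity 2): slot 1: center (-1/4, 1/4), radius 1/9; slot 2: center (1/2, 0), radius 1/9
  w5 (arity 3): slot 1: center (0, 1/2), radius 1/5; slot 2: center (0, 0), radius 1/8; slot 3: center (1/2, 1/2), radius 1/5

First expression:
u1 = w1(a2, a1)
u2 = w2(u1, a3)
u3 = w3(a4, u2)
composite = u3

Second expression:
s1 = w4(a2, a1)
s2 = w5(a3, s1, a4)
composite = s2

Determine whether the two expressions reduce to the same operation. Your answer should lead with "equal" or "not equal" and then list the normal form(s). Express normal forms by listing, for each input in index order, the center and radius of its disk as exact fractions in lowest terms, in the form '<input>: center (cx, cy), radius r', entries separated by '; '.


The first composite normalizes to a1: center (7/30, 1/60), radius 1/960; a2: center (7/30, 1/48), radius 1/720; a3: center (13/48, -1/24), radius 1/144; a4: center (1/2, -1/4), radius 1/12
The second composite normalizes to a1: center (1/16, 0), radius 1/72; a2: center (-1/32, 1/32), radius 1/72; a3: center (0, 1/2), radius 1/5; a4: center (1/2, 1/2), radius 1/5
Distinct normal forms: not equal.

not equal; the first gives a1: center (7/30, 1/60), radius 1/960; a2: center (7/30, 1/48), radius 1/720; a3: center (13/48, -1/24), radius 1/144; a4: center (1/2, -1/4), radius 1/12 and the second a1: center (1/16, 0), radius 1/72; a2: center (-1/32, 1/32), radius 1/72; a3: center (0, 1/2), radius 1/5; a4: center (1/2, 1/2), radius 1/5


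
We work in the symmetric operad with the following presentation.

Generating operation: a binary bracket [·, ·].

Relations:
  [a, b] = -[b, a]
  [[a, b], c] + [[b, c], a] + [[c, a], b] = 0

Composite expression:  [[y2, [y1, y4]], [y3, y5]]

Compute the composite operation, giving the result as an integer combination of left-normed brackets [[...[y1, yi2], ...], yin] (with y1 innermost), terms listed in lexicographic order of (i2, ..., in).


-[[[[y1, y4], y2], y3], y5] + [[[[y1, y4], y2], y5], y3]

Left-normed coefficients sit on the y1-initial expansion words.
Composite bracket: [[y2, [y1, y4]], [y3, y5]]
The bracket unfolds into 16 signed words via [a, b] = ab - ba (2^4 = 16).
Keep just the words that open with y1:
  y1y4y2y3y5 appears with sign -1, giving the term -[[[[y1, y4], y2], y3], y5]
  y1y4y2y5y3 appears with sign +1, giving the term +[[[[y1, y4], y2], y5], y3]


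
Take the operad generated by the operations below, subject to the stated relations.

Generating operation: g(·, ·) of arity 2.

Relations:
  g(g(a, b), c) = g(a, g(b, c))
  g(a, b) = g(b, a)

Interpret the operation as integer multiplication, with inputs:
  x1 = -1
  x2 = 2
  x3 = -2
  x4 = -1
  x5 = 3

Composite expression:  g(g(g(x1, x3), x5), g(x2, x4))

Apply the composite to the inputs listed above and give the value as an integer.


g(x1, x3) = 2
g(g(x1, x3), x5) = 6
g(x2, x4) = -2
g(g(g(x1, x3), x5), g(x2, x4)) = -12

-12


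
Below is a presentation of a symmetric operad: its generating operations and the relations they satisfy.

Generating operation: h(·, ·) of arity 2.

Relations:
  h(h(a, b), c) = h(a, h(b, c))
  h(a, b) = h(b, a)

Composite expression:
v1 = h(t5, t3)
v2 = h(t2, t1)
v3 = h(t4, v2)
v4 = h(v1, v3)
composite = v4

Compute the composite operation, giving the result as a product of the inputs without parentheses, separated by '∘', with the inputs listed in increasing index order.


t1 ∘ t2 ∘ t3 ∘ t4 ∘ t5


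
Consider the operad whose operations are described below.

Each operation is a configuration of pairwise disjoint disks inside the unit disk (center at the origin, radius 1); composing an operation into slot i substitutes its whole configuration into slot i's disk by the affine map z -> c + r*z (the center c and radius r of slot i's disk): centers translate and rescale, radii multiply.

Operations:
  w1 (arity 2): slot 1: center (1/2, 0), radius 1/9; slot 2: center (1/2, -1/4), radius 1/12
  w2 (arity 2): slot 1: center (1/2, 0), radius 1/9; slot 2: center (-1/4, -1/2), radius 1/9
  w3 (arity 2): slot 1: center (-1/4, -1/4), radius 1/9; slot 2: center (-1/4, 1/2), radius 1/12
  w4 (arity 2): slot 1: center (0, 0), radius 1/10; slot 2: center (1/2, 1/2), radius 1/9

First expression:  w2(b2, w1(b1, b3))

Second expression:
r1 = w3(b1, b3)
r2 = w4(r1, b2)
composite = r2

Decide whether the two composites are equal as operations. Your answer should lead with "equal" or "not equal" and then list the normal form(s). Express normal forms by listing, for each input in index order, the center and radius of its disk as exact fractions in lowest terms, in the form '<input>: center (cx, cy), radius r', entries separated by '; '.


not equal; the first gives b1: center (-7/36, -1/2), radius 1/81; b2: center (1/2, 0), radius 1/9; b3: center (-7/36, -19/36), radius 1/108 and the second b1: center (-1/40, -1/40), radius 1/90; b2: center (1/2, 1/2), radius 1/9; b3: center (-1/40, 1/20), radius 1/120


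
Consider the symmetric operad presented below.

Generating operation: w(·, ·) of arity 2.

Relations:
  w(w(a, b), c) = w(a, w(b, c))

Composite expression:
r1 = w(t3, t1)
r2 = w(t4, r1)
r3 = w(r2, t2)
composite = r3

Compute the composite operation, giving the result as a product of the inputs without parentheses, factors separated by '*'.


Associativity of w dissolves the nesting; only the t-input order survives.
w(t3, t1) reduces to t3 * t1
w(t4, w(t3, t1)) reduces to t4 * t3 * t1
w(w(t4, w(t3, t1)), t2) reduces to t4 * t3 * t1 * t2

t4 * t3 * t1 * t2


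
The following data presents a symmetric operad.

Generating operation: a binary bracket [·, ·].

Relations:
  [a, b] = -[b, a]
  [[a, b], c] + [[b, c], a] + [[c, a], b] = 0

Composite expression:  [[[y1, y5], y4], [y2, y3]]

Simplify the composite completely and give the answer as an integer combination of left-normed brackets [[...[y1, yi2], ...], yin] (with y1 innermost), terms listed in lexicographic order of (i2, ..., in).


[[[[y1, y5], y4], y2], y3] - [[[[y1, y5], y4], y3], y2]


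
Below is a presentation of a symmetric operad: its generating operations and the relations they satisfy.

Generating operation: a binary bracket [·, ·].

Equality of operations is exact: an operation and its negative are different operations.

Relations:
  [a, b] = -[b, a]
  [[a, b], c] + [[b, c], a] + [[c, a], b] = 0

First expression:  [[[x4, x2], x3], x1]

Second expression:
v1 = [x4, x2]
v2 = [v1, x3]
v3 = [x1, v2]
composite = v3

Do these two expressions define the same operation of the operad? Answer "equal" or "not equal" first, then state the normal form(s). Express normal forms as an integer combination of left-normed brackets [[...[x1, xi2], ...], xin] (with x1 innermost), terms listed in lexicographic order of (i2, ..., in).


not equal; the first gives [[[x1, x2], x4], x3] - [[[x1, x3], x2], x4] + [[[x1, x3], x4], x2] - [[[x1, x4], x2], x3] and the second -[[[x1, x2], x4], x3] + [[[x1, x3], x2], x4] - [[[x1, x3], x4], x2] + [[[x1, x4], x2], x3]

Reducing the first expression gives [[[x1, x2], x4], x3] - [[[x1, x3], x2], x4] + [[[x1, x3], x4], x2] - [[[x1, x4], x2], x3]
Reducing the second expression gives -[[[x1, x2], x4], x3] + [[[x1, x3], x2], x4] - [[[x1, x3], x4], x2] + [[[x1, x4], x2], x3]
The forms do not match — not equal.


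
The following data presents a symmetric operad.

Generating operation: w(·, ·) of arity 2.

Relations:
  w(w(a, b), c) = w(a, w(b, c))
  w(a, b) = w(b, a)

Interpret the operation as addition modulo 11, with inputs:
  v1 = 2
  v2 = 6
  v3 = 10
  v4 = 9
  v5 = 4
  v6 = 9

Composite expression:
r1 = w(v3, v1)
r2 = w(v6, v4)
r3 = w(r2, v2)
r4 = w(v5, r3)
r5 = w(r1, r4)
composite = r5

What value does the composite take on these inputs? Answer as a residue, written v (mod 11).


w(v3, v1) = 1
w(v6, v4) = 7
w(w(v6, v4), v2) = 2
w(v5, w(w(v6, v4), v2)) = 6
w(w(v3, v1), w(v5, w(w(v6, v4), v2))) = 7

7 (mod 11)


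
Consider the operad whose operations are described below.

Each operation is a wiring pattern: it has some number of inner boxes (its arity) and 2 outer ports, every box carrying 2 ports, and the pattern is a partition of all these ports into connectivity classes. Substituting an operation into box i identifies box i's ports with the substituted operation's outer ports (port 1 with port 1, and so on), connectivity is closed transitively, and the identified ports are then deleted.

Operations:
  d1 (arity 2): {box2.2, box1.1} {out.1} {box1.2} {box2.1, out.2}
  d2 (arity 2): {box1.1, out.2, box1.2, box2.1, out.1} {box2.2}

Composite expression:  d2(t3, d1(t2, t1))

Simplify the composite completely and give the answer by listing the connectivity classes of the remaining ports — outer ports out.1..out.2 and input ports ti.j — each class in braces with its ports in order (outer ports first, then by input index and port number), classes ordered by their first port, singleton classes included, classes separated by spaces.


{out.1, out.2, t3.1, t3.2} {t1.1} {t1.2, t2.1} {t2.2}

After gluing at d2, chains via deleted ports link the t-ports.
through d1, on inputs (t2, t1): {out.1} {out.2, t1.1} {t1.2, t2.1} {t2.2} (out.j = stage outer ports)
through d2, on inputs (t3, t2, t1): {out.1, out.2, t3.1, t3.2} {t1.1} {t1.2, t2.1} {t2.2} (out.j = stage outer ports)


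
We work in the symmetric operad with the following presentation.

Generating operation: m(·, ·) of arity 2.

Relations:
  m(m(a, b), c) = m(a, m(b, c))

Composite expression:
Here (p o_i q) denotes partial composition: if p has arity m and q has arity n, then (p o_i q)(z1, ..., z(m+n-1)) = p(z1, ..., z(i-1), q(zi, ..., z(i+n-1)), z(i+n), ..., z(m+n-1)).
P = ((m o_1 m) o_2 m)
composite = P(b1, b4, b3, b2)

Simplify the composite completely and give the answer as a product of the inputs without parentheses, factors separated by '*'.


Associativity of m dissolves the nesting; only the b-input order survives.
m(b4, b3) flattens to b4 * b3
m(b1, m(b4, b3)) flattens to b1 * b4 * b3
m(m(b1, m(b4, b3)), b2) flattens to b1 * b4 * b3 * b2

b1 * b4 * b3 * b2


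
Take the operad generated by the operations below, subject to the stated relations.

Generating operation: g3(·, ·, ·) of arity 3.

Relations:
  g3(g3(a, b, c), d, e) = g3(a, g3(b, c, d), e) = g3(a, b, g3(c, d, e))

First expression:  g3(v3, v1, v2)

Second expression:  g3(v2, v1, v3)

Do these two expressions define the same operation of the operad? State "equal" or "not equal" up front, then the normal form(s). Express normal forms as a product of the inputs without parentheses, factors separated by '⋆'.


not equal: they reduce to v3 ⋆ v1 ⋆ v2 and v2 ⋆ v1 ⋆ v3

The first expression reduces to v3 ⋆ v1 ⋆ v2
The second expression reduces to v2 ⋆ v1 ⋆ v3
They disagree, so not equal.


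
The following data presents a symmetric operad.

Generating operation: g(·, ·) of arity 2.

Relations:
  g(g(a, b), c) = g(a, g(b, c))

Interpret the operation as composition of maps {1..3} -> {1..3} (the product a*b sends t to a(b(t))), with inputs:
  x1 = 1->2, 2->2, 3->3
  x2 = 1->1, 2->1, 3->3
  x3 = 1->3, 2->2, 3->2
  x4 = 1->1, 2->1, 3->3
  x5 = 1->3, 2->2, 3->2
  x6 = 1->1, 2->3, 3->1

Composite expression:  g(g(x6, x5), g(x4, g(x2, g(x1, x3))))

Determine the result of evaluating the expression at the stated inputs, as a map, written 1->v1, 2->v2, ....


g(x6, x5) = 1->1, 2->3, 3->3
g(x1, x3) = 1->3, 2->2, 3->2
g(x2, g(x1, x3)) = 1->3, 2->1, 3->1
g(x4, g(x2, g(x1, x3))) = 1->3, 2->1, 3->1
g(g(x6, x5), g(x4, g(x2, g(x1, x3)))) = 1->3, 2->1, 3->1

1->3, 2->1, 3->1


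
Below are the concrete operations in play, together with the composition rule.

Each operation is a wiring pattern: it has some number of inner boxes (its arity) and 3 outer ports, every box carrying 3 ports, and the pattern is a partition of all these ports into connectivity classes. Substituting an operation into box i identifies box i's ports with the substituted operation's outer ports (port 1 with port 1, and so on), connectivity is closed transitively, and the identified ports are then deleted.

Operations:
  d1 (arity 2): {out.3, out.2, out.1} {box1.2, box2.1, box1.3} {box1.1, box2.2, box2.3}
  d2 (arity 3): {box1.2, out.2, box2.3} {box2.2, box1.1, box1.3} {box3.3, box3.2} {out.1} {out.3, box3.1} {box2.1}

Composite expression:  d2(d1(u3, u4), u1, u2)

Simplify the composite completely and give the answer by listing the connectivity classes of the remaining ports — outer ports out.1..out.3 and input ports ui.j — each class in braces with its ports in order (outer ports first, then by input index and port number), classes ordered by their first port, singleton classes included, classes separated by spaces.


{out.1} {out.2, u1.2, u1.3} {out.3, u2.1} {u1.1} {u2.2, u2.3} {u3.1, u4.2, u4.3} {u3.2, u3.3, u4.1}

Two ports join when wires chain via d2-identified ports.
composing d1 on (u3, u4), with out.j its own outer ports: {out.1, out.2, out.3} {u3.1, u4.2, u4.3} {u3.2, u3.3, u4.1}
composing d2 on (u3, u4, u1, u2), with out.j its own outer ports: {out.1} {out.2, u1.2, u1.3} {out.3, u2.1} {u1.1} {u2.2, u2.3} {u3.1, u4.2, u4.3} {u3.2, u3.3, u4.1}


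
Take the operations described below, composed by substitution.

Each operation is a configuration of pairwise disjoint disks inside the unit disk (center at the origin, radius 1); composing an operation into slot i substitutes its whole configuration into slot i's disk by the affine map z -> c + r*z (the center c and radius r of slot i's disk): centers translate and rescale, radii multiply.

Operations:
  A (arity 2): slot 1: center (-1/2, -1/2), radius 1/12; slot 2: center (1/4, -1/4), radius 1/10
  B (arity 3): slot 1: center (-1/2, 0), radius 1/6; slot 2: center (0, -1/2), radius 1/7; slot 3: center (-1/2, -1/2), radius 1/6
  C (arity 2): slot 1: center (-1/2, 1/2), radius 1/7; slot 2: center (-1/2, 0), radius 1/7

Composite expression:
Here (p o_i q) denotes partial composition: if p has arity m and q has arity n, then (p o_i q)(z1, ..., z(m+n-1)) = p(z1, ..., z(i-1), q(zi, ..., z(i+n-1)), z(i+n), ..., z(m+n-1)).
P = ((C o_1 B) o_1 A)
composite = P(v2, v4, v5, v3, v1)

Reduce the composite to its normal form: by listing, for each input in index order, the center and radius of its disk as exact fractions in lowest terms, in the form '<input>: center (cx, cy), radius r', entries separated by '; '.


v1: center (-1/2, 0), radius 1/7; v2: center (-7/12, 41/84), radius 1/504; v3: center (-4/7, 3/7), radius 1/42; v4: center (-95/168, 83/168), radius 1/420; v5: center (-1/2, 3/7), radius 1/49


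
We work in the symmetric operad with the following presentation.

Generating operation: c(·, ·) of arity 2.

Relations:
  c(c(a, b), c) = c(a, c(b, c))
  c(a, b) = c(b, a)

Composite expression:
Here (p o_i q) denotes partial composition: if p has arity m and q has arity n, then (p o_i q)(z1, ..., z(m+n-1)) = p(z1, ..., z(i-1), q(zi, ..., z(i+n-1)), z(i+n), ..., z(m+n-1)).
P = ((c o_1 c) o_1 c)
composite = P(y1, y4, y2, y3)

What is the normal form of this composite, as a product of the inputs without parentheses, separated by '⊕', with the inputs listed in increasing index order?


y1 ⊕ y2 ⊕ y3 ⊕ y4

Key point: c commutes, so take the y-inputs in any fixed order.
c(y1, y4) unparenthesizes to y1 ⊕ y4
c(c(y1, y4), y2) unparenthesizes to y1 ⊕ y4 ⊕ y2
c(c(c(y1, y4), y2), y3) unparenthesizes to y1 ⊕ y4 ⊕ y2 ⊕ y3
commutativity sorts the factors: y1 ⊕ y2 ⊕ y3 ⊕ y4


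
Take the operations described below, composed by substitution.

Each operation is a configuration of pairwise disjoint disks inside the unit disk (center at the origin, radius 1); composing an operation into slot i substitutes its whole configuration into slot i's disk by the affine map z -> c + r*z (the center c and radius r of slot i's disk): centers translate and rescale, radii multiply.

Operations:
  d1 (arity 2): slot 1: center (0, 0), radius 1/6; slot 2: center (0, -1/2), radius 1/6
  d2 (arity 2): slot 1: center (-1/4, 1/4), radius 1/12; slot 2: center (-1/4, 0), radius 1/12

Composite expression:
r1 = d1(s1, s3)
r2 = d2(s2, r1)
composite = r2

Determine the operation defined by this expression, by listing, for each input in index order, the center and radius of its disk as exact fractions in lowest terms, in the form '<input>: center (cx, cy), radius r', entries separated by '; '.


s1: center (-1/4, 0), radius 1/72; s2: center (-1/4, 1/4), radius 1/12; s3: center (-1/4, -1/24), radius 1/72

Each s-disk chains the slot maps above it in d2; radii multiply.
tracing s2 down its 1-map path: center (-1/4, 1/4), radius 1/12
tracing s1 down its 2-map path: center (-1/4, 0), radius 1/72
tracing s3 down its 2-map path: center (-1/4, -1/24), radius 1/72


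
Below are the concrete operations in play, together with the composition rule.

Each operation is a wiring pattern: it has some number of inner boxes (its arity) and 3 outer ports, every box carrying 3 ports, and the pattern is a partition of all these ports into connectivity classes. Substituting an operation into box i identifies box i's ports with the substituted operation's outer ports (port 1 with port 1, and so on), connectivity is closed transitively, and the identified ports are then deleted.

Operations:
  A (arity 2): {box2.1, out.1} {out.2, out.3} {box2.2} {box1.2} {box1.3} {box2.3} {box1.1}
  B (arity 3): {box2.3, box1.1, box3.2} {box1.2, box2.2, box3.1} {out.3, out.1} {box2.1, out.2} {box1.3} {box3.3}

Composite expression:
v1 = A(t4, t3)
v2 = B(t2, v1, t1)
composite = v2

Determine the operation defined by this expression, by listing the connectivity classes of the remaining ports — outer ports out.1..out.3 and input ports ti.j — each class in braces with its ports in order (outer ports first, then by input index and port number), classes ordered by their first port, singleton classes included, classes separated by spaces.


{out.1, out.3} {out.2, t3.1} {t1.1, t1.2, t2.1, t2.2} {t1.3} {t2.3} {t3.2} {t3.3} {t4.1} {t4.2} {t4.3}

Substituting into B glues patterns; closure does the rest.
after A, the pattern on (t4, t3) reads {out.1, t3.1} {out.2, out.3} {t3.2} {t3.3} {t4.1} {t4.2} {t4.3} (out.j = its outer ports)
after B, the pattern on (t2, t4, t3, t1) reads {out.1, out.3} {out.2, t3.1} {t1.1, t1.2, t2.1, t2.2} {t1.3} {t2.3} {t3.2} {t3.3} {t4.1} {t4.2} {t4.3} (out.j = its outer ports)


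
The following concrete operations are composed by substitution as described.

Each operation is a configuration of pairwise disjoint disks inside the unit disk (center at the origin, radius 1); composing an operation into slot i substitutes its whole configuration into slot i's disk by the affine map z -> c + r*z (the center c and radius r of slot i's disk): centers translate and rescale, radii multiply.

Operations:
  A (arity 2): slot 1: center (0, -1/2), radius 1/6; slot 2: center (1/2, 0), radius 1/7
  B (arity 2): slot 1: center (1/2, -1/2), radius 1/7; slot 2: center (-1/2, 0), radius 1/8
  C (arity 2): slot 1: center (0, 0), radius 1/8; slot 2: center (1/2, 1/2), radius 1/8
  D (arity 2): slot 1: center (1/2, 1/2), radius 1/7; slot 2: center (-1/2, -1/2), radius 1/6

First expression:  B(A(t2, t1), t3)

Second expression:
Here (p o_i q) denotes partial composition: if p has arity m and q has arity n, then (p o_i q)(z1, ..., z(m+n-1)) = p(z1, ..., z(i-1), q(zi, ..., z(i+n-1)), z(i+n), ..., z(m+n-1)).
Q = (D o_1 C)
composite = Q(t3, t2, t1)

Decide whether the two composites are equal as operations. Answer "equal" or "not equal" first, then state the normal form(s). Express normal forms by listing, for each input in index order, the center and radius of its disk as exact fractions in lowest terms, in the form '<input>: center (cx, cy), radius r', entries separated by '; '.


Normal form of the first expression: t1: center (4/7, -1/2), radius 1/49; t2: center (1/2, -4/7), radius 1/42; t3: center (-1/2, 0), radius 1/8
Normal form of the second expression: t1: center (-1/2, -1/2), radius 1/6; t2: center (4/7, 4/7), radius 1/56; t3: center (1/2, 1/2), radius 1/56
Distinct normal forms: not equal.

not equal — first t1: center (4/7, -1/2), radius 1/49; t2: center (1/2, -4/7), radius 1/42; t3: center (-1/2, 0), radius 1/8, second t1: center (-1/2, -1/2), radius 1/6; t2: center (4/7, 4/7), radius 1/56; t3: center (1/2, 1/2), radius 1/56
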